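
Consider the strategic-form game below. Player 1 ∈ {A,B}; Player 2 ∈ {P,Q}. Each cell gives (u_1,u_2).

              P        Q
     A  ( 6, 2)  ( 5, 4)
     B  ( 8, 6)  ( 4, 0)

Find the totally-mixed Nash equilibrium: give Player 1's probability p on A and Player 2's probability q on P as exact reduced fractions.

P1 indiff ⇒ q·6+(1-q)·5 = q·8+(1-q)·4 ⇒ q(-2) = (1-q)(-1) ⇒ q = 1/3
P2 indiff ⇒ p·2+(1-p)·6 = p·4+(1-p)·0 ⇒ p(-2) = (1-p)(-6) ⇒ p = 3/4

p=3/4, q=1/3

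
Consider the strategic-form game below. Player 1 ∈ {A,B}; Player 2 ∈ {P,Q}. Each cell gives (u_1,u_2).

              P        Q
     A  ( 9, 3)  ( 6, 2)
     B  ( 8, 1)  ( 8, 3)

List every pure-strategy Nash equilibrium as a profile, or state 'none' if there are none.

(A,P): NE
(A,Q): not NE [P1→B gives 8>6; P2→P gives 3>2]
(B,P): not NE [P1→A gives 9>8; P2→Q gives 3>1]
(B,Q): NE

NE set: (A,P), (B,Q)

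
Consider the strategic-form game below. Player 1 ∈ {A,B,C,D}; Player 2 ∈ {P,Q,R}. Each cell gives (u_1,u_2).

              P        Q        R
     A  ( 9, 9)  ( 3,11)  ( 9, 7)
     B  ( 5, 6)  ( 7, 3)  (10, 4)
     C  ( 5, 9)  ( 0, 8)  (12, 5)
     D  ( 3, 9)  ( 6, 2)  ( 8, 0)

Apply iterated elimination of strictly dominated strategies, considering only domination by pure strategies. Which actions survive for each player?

P1 drop D (B beats it: P:5>3 Q:7>6 R:10>8)
P2 drop R (P beats it: A:9>7 B:6>4 C:9>5)
P1 drop C (A beats it: P:9>5 Q:3>0)
P1→{A,B} P2→{P,Q}

IESDS → P1:{A,B} P2:{P,Q}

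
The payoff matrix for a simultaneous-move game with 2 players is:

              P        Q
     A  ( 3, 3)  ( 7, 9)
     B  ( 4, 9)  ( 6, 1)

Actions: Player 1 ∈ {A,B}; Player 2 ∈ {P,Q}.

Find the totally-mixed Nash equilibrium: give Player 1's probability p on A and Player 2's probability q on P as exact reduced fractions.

(p,q) = (4/7, 1/2)

P1 indiff ⇒ q·3+(1-q)·7 = q·4+(1-q)·6 ⇒ q(-1) = (1-q)(-1) ⇒ q = 1/2
P2 indiff ⇒ p·3+(1-p)·9 = p·9+(1-p)·1 ⇒ p(-6) = (1-p)(-8) ⇒ p = 4/7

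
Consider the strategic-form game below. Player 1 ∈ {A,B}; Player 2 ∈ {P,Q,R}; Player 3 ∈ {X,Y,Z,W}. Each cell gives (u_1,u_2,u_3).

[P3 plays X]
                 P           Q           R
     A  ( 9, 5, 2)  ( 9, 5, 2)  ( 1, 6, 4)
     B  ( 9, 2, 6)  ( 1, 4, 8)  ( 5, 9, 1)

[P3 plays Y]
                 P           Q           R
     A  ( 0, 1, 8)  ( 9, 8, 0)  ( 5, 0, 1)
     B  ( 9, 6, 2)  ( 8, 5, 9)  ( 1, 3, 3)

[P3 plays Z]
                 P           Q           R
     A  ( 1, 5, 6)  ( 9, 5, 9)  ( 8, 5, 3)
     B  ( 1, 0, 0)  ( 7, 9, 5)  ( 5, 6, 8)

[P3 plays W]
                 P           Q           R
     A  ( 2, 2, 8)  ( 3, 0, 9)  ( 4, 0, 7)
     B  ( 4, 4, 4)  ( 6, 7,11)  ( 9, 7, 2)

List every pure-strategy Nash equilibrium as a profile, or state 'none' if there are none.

(A,P,X): not NE [P2→R gives 6>5; P3→W gives 8>2]
(A,P,Y): not NE [P1→B gives 9>0; P2→Q gives 8>1]
(A,P,Z): not NE [P3→W gives 8>6]
(A,P,W): not NE [P1→B gives 4>2]
(A,Q,X): not NE [P2→R gives 6>5; P3→W gives 9>2]
(A,Q,Y): not NE [P3→W gives 9>0]
(A,Q,Z): NE
(A,Q,W): not NE [P1→B gives 6>3; P2→P gives 2>0]
(A,R,X): not NE [P1→B gives 5>1; P3→W gives 7>4]
(A,R,Y): not NE [P2→Q gives 8>0; P3→W gives 7>1]
(A,R,Z): not NE [P3→W gives 7>3]
(A,R,W): not NE [P1→B gives 9>4; P2→P gives 2>0]
(B,P,X): not NE [P2→R gives 9>2]
(B,P,Y): not NE [P3→X gives 6>2]
(B,P,Z): not NE [P2→Q gives 9>0; P3→X gives 6>0]
(B,P,W): not NE [P2→R gives 7>4; P3→X gives 6>4]
(B,Q,X): not NE [P1→A gives 9>1; P2→R gives 9>4; P3→W gives 11>8]
(B,Q,Y): not NE [P1→A gives 9>8; P2→P gives 6>5; P3→W gives 11>9]
(B,Q,Z): not NE [P1→A gives 9>7; P3→W gives 11>5]
(B,Q,W): NE
(B,R,X): not NE [P3→Z gives 8>1]
(B,R,Y): not NE [P1→A gives 5>1; P2→P gives 6>3; P3→Z gives 8>3]
(B,R,Z): not NE [P1→A gives 8>5; P2→Q gives 9>6]
(B,R,W): not NE [P3→Z gives 8>2]

Nash profiles: (A,Q,Z), (B,Q,W)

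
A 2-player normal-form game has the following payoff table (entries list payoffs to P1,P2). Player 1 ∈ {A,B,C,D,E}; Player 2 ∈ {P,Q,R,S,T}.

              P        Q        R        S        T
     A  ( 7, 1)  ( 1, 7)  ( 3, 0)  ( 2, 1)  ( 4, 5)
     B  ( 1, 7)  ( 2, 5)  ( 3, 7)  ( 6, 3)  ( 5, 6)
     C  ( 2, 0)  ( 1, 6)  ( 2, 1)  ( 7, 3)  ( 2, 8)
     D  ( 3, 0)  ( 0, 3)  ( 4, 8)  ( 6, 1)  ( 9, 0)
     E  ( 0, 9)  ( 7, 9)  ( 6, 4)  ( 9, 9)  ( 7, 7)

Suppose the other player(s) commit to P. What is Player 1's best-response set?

P1 best: {A}

u_1(A vs P) = 7
u_1(B vs P) = 1
u_1(C vs P) = 2
u_1(D vs P) = 3
u_1(E vs P) = 0
max payoff 7 at {A}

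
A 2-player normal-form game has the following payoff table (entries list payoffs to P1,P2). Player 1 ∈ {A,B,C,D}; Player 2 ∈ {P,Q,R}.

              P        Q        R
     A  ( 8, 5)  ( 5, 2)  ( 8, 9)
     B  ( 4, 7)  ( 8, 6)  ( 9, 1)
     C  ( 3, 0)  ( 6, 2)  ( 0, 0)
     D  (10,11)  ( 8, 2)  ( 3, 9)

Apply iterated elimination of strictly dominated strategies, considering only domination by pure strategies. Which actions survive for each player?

Remaining: P1:{A,B,D} P2:{P,R}

P1 drop C (B beats it: P:4>3 Q:8>6 R:9>0)
P2 drop Q (P beats it: A:5>2 B:7>6 D:11>2)
P1→{A,B,D} P2→{P,R}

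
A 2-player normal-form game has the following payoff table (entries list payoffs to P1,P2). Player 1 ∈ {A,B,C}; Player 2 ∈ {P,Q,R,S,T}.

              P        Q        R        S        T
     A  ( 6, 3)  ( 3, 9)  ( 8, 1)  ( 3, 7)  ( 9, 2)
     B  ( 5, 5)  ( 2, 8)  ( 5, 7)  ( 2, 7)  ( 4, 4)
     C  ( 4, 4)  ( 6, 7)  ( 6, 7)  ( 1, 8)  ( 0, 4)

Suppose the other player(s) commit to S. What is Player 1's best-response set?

u_1(A vs S) = 3
u_1(B vs S) = 2
u_1(C vs S) = 1
max payoff 3 at {A}

argmax u_1 = {A}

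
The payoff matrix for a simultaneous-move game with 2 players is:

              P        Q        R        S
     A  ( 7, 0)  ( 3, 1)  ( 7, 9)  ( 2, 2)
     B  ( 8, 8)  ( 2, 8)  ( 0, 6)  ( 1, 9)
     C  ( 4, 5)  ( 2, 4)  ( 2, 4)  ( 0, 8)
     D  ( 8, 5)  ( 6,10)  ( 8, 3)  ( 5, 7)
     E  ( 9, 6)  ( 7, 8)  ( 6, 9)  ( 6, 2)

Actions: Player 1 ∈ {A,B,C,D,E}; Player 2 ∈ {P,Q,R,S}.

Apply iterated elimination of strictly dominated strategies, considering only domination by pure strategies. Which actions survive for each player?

Remaining: P1:{D,E} P2:{Q,R}

P1 drop A (D beats it: P:8>7 Q:6>3 R:8>7 S:5>2)
P1 drop B (E beats it: P:9>8 Q:7>2 R:6>0 S:6>1)
P1 drop C (D beats it: P:8>4 Q:6>2 R:8>2 S:5>0)
P2 drop P (Q beats it: D:10>5 E:8>6)
P2 drop S (Q beats it: D:10>7 E:8>2)
P1→{D,E} P2→{Q,R}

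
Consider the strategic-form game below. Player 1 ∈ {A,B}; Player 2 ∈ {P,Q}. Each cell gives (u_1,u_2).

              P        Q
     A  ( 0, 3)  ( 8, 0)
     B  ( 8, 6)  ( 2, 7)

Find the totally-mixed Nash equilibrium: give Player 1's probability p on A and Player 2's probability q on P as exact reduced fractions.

(p,q) = (1/4, 3/7)

P1 indiff ⇒ q·0+(1-q)·8 = q·8+(1-q)·2 ⇒ q(-8) = (1-q)(-6) ⇒ q = 3/7
P2 indiff ⇒ p·3+(1-p)·6 = p·0+(1-p)·7 ⇒ p(3) = (1-p)(1) ⇒ p = 1/4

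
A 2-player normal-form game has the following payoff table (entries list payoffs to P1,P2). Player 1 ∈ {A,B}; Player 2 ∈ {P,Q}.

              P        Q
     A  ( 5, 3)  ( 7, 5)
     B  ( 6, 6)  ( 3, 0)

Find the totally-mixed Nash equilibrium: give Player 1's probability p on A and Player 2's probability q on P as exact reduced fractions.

P1 indiff ⇒ q·5+(1-q)·7 = q·6+(1-q)·3 ⇒ q(-1) = (1-q)(-4) ⇒ q = 4/5
P2 indiff ⇒ p·3+(1-p)·6 = p·5+(1-p)·0 ⇒ p(-2) = (1-p)(-6) ⇒ p = 3/4

p=3/4, q=4/5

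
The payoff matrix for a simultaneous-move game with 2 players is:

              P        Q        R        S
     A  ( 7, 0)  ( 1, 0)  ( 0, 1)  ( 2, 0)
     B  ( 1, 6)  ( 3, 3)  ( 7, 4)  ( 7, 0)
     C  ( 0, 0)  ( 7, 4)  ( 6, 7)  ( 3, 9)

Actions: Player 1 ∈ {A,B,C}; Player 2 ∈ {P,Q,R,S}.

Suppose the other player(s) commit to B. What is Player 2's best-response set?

BR_2 = {P}

u_2(P vs B) = 6
u_2(Q vs B) = 3
u_2(R vs B) = 4
u_2(S vs B) = 0
max payoff 6 at {P}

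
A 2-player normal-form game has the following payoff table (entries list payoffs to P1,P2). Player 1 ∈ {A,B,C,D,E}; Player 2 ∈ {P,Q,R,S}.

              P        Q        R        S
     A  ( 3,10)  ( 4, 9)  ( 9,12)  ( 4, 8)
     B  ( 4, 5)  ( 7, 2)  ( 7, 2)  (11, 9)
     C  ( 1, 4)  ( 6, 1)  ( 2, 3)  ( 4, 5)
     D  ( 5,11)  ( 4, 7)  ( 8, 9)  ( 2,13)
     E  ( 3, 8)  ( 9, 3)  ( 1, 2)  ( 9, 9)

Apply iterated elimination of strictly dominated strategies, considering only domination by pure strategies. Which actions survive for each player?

P1 drop C (B beats it: P:4>1 Q:7>6 R:7>2 S:11>4)
P2 drop Q (P beats it: A:10>9 B:5>2 D:11>7 E:8>3)
P1 drop E (B beats it: P:4>3 R:7>1 S:11>9)
P1→{A,B,D} P2→{P,R,S}

IESDS → P1:{A,B,D} P2:{P,R,S}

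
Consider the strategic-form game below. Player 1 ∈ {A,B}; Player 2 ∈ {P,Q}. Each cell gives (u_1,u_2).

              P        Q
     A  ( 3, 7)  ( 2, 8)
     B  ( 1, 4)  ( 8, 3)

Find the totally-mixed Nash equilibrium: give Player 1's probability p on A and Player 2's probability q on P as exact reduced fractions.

P1 indiff ⇒ q·3+(1-q)·2 = q·1+(1-q)·8 ⇒ q(2) = (1-q)(6) ⇒ q = 3/4
P2 indiff ⇒ p·7+(1-p)·4 = p·8+(1-p)·3 ⇒ p(-1) = (1-p)(-1) ⇒ p = 1/2

P1 mixes 1/2 on A; P2 mixes 3/4 on P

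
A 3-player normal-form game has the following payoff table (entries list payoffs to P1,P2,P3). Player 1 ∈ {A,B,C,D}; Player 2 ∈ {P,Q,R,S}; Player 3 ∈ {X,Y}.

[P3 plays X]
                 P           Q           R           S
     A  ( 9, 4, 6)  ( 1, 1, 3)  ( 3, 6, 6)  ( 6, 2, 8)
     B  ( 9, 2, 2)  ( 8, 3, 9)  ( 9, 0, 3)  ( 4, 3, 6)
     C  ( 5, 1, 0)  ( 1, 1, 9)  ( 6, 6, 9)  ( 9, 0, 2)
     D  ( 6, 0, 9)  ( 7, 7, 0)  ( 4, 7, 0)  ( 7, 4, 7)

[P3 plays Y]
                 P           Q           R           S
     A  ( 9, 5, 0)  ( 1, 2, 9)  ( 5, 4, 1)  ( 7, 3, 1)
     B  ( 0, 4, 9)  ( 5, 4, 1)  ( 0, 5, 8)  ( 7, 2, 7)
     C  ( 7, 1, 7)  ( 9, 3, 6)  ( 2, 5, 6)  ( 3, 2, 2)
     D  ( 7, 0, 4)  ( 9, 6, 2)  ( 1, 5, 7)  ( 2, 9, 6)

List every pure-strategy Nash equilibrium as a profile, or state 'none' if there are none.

(A,P,X): not NE [P2→R gives 6>4]
(A,P,Y): not NE [P3→X gives 6>0]
(A,Q,X): not NE [P1→B gives 8>1; P2→R gives 6>1; P3→Y gives 9>3]
(A,Q,Y): not NE [P1→D gives 9>1; P2→P gives 5>2]
(A,R,X): not NE [P1→B gives 9>3]
(A,R,Y): not NE [P2→P gives 5>4; P3→X gives 6>1]
(A,S,X): not NE [P1→C gives 9>6; P2→R gives 6>2]
(A,S,Y): not NE [P2→P gives 5>3; P3→X gives 8>1]
(B,P,X): not NE [P2→S gives 3>2; P3→Y gives 9>2]
(B,P,Y): not NE [P1→A gives 9>0; P2→R gives 5>4]
(B,Q,X): NE
(B,Q,Y): not NE [P1→D gives 9>5; P2→R gives 5>4; P3→X gives 9>1]
(B,R,X): not NE [P2→S gives 3>0; P3→Y gives 8>3]
(B,R,Y): not NE [P1→A gives 5>0]
(B,S,X): not NE [P1→C gives 9>4; P3→Y gives 7>6]
(B,S,Y): not NE [P2→R gives 5>2]
(C,P,X): not NE [P1→B gives 9>5; P2→R gives 6>1; P3→Y gives 7>0]
(C,P,Y): not NE [P1→A gives 9>7; P2→R gives 5>1]
(C,Q,X): not NE [P1→B gives 8>1; P2→R gives 6>1]
(C,Q,Y): not NE [P2→R gives 5>3; P3→X gives 9>6]
(C,R,X): not NE [P1→B gives 9>6]
(C,R,Y): not NE [P1→A gives 5>2; P3→X gives 9>6]
(C,S,X): not NE [P2→R gives 6>0]
(C,S,Y): not NE [P1→B gives 7>3; P2→R gives 5>2]
(D,P,X): not NE [P1→B gives 9>6; P2→R gives 7>0]
(D,P,Y): not NE [P1→A gives 9>7; P2→S gives 9>0; P3→X gives 9>4]
(D,Q,X): not NE [P1→B gives 8>7; P3→Y gives 2>0]
(D,Q,Y): not NE [P2→S gives 9>6]
(D,R,X): not NE [P1→B gives 9>4; P3→Y gives 7>0]
(D,R,Y): not NE [P1→A gives 5>1; P2→S gives 9>5]
(D,S,X): not NE [P1→C gives 9>7; P2→R gives 7>4]
(D,S,Y): not NE [P1→B gives 7>2; P3→X gives 7>6]

Nash profiles: (B,Q,X)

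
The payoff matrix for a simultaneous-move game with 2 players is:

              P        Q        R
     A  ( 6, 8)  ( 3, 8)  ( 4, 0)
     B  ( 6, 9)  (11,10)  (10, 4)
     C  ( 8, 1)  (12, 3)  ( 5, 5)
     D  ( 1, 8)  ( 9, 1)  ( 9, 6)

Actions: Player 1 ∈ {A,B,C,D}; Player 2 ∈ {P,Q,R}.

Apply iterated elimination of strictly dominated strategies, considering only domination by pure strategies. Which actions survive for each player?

IESDS → P1:{B,C} P2:{Q,R}

P1 drop A (C beats it: P:8>6 Q:12>3 R:5>4)
P1 drop D (B beats it: P:6>1 Q:11>9 R:10>9)
P2 drop P (Q beats it: B:10>9 C:3>1)
P1→{B,C} P2→{Q,R}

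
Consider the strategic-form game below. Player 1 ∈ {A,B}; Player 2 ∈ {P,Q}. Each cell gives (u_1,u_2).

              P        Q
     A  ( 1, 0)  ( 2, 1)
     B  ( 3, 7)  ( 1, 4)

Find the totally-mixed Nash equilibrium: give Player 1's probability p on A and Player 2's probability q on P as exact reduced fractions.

P1 indiff ⇒ q·1+(1-q)·2 = q·3+(1-q)·1 ⇒ q(-2) = (1-q)(-1) ⇒ q = 1/3
P2 indiff ⇒ p·0+(1-p)·7 = p·1+(1-p)·4 ⇒ p(-1) = (1-p)(-3) ⇒ p = 3/4

(p,q) = (3/4, 1/3)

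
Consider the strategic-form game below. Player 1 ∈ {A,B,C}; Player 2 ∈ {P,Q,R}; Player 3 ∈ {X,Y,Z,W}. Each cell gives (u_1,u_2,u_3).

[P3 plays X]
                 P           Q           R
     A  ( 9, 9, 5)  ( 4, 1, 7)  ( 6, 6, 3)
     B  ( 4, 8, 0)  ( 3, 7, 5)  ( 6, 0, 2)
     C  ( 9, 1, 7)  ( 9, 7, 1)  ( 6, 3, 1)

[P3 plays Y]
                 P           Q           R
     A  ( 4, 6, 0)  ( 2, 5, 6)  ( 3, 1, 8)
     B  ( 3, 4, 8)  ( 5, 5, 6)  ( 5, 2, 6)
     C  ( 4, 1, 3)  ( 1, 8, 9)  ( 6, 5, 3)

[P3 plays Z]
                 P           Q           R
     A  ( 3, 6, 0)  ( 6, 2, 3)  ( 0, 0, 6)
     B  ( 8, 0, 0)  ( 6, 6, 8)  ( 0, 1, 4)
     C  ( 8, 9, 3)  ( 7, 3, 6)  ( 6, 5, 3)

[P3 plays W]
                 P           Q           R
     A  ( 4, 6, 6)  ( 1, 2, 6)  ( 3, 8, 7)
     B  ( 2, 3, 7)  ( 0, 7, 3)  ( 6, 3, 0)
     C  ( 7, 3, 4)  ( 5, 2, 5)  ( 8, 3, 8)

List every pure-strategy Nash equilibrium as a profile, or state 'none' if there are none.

(A,P,X): not NE [P3→W gives 6>5]
(A,P,Y): not NE [P3→W gives 6>0]
(A,P,Z): not NE [P1→C gives 8>3; P3→W gives 6>0]
(A,P,W): not NE [P1→C gives 7>4; P2→R gives 8>6]
(A,Q,X): not NE [P1→C gives 9>4; P2→P gives 9>1]
(A,Q,Y): not NE [P1→B gives 5>2; P2→P gives 6>5; P3→X gives 7>6]
(A,Q,Z): not NE [P1→C gives 7>6; P2→P gives 6>2; P3→X gives 7>3]
(A,Q,W): not NE [P1→C gives 5>1; P2→R gives 8>2; P3→X gives 7>6]
(A,R,X): not NE [P2→P gives 9>6; P3→Y gives 8>3]
(A,R,Y): not NE [P1→C gives 6>3; P2→P gives 6>1]
(A,R,Z): not NE [P1→C gives 6>0; P2→P gives 6>0; P3→Y gives 8>6]
(A,R,W): not NE [P1→C gives 8>3; P3→Y gives 8>7]
(B,P,X): not NE [P1→C gives 9>4; P3→Y gives 8>0]
(B,P,Y): not NE [P1→C gives 4>3; P2→Q gives 5>4]
(B,P,Z): not NE [P2→Q gives 6>0; P3→Y gives 8>0]
(B,P,W): not NE [P1→C gives 7>2; P2→Q gives 7>3; P3→Y gives 8>7]
(B,Q,X): not NE [P1→C gives 9>3; P2→P gives 8>7; P3→Z gives 8>5]
(B,Q,Y): not NE [P3→Z gives 8>6]
(B,Q,Z): not NE [P1→C gives 7>6]
(B,Q,W): not NE [P1→C gives 5>0; P3→Z gives 8>3]
(B,R,X): not NE [P2→P gives 8>0; P3→Y gives 6>2]
(B,R,Y): not NE [P1→C gives 6>5; P2→Q gives 5>2]
(B,R,Z): not NE [P1→C gives 6>0; P2→Q gives 6>1; P3→Y gives 6>4]
(B,R,W): not NE [P1→C gives 8>6; P2→Q gives 7>3; P3→Y gives 6>0]
(C,P,X): not NE [P2→Q gives 7>1]
(C,P,Y): not NE [P2→Q gives 8>1; P3→X gives 7>3]
(C,P,Z): not NE [P3→X gives 7>3]
(C,P,W): not NE [P3→X gives 7>4]
(C,Q,X): not NE [P3→Y gives 9>1]
(C,Q,Y): not NE [P1→B gives 5>1]
(C,Q,Z): not NE [P2→P gives 9>3; P3→Y gives 9>6]
(C,Q,W): not NE [P2→R gives 3>2; P3→Y gives 9>5]
(C,R,X): not NE [P2→Q gives 7>3; P3→W gives 8>1]
(C,R,Y): not NE [P2→Q gives 8>5; P3→W gives 8>3]
(C,R,Z): not NE [P2→P gives 9>5; P3→W gives 8>3]
(C,R,W): NE

NE set: (C,R,W)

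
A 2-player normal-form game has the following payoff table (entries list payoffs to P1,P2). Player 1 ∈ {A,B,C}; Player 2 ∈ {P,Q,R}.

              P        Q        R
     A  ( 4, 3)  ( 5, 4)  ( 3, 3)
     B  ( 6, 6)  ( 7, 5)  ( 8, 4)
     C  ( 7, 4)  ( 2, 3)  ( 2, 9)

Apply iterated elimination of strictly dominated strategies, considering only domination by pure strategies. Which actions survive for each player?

IESDS → P1:{B,C} P2:{P,R}

P1 drop A (B beats it: P:6>4 Q:7>5 R:8>3)
P2 drop Q (P beats it: B:6>5 C:4>3)
P1→{B,C} P2→{P,R}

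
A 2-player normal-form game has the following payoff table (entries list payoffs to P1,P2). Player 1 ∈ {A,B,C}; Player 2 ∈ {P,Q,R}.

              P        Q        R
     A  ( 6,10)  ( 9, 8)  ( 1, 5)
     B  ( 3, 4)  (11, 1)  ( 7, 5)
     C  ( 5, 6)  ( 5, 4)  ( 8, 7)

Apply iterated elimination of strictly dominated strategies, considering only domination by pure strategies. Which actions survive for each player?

P2 drop Q (P beats it: A:10>8 B:4>1 C:6>4)
P1 drop B (C beats it: P:5>3 R:8>7)
P1→{A,C} P2→{P,R}

Survivors P1:{A,C} P2:{P,R}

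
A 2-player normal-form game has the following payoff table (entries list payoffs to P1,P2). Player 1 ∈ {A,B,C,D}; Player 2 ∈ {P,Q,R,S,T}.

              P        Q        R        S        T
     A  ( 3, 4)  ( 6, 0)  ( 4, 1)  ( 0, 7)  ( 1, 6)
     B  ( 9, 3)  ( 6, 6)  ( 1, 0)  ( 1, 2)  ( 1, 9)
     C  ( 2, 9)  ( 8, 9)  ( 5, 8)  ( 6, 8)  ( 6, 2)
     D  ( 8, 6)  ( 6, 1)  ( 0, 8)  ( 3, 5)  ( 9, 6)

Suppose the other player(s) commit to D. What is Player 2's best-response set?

u_2(P vs D) = 6
u_2(Q vs D) = 1
u_2(R vs D) = 8
u_2(S vs D) = 5
u_2(T vs D) = 6
max payoff 8 at {R}

argmax u_2 = {R}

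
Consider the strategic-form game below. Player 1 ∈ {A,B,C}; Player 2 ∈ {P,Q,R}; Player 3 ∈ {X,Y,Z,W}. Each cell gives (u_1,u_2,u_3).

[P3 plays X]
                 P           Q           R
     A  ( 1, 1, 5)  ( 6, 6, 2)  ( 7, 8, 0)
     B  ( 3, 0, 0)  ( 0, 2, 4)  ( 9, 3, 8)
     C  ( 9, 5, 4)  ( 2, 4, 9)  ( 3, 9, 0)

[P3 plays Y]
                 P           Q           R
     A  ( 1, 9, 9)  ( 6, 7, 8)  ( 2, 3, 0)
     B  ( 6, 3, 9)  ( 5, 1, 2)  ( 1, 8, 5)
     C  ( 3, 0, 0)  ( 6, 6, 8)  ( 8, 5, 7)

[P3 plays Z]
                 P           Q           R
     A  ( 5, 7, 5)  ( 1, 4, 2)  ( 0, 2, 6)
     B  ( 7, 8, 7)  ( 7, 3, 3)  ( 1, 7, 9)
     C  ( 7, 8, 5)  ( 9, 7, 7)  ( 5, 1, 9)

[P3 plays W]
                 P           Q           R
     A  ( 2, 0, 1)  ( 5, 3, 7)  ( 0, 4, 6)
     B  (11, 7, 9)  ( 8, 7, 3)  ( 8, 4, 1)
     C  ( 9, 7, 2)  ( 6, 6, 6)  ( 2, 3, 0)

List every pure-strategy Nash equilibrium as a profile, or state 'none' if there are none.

(A,P,X): not NE [P1→C gives 9>1; P2→R gives 8>1; P3→Y gives 9>5]
(A,P,Y): not NE [P1→B gives 6>1]
(A,P,Z): not NE [P1→C gives 7>5; P3→Y gives 9>5]
(A,P,W): not NE [P1→B gives 11>2; P2→R gives 4>0; P3→Y gives 9>1]
(A,Q,X): not NE [P2→R gives 8>6; P3→Y gives 8>2]
(A,Q,Y): not NE [P2→P gives 9>7]
(A,Q,Z): not NE [P1→C gives 9>1; P2→P gives 7>4; P3→Y gives 8>2]
(A,Q,W): not NE [P1→B gives 8>5; P2→R gives 4>3; P3→Y gives 8>7]
(A,R,X): not NE [P1→B gives 9>7; P3→W gives 6>0]
(A,R,Y): not NE [P1→C gives 8>2; P2→P gives 9>3; P3→W gives 6>0]
(A,R,Z): not NE [P1→C gives 5>0; P2→P gives 7>2]
(A,R,W): not NE [P1→B gives 8>0]
(B,P,X): not NE [P1→C gives 9>3; P2→R gives 3>0; P3→W gives 9>0]
(B,P,Y): not NE [P2→R gives 8>3]
(B,P,Z): not NE [P3→W gives 9>7]
(B,P,W): NE
(B,Q,X): not NE [P1→A gives 6>0; P2→R gives 3>2]
(B,Q,Y): not NE [P1→C gives 6>5; P2→R gives 8>1; P3→X gives 4>2]
(B,Q,Z): not NE [P1→C gives 9>7; P2→P gives 8>3; P3→X gives 4>3]
(B,Q,W): not NE [P3→X gives 4>3]
(B,R,X): not NE [P3→Z gives 9>8]
(B,R,Y): not NE [P1→C gives 8>1; P3→Z gives 9>5]
(B,R,Z): not NE [P1→C gives 5>1; P2→P gives 8>7]
(B,R,W): not NE [P2→Q gives 7>4; P3→Z gives 9>1]
(C,P,X): not NE [P2→R gives 9>5; P3→Z gives 5>4]
(C,P,Y): not NE [P1→B gives 6>3; P2→Q gives 6>0; P3→Z gives 5>0]
(C,P,Z): NE
(C,P,W): not NE [P1→B gives 11>9; P3→Z gives 5>2]
(C,Q,X): not NE [P1→A gives 6>2; P2→R gives 9>4]
(C,Q,Y): not NE [P3→X gives 9>8]
(C,Q,Z): not NE [P2→P gives 8>7; P3→X gives 9>7]
(C,Q,W): not NE [P1→B gives 8>6; P2→P gives 7>6; P3→X gives 9>6]
(C,R,X): not NE [P1→B gives 9>3; P3→Z gives 9>0]
(C,R,Y): not NE [P2→Q gives 6>5; P3→Z gives 9>7]
(C,R,Z): not NE [P2→P gives 8>1]
(C,R,W): not NE [P1→B gives 8>2; P2→P gives 7>3; P3→Z gives 9>0]

NE set: (B,P,W), (C,P,Z)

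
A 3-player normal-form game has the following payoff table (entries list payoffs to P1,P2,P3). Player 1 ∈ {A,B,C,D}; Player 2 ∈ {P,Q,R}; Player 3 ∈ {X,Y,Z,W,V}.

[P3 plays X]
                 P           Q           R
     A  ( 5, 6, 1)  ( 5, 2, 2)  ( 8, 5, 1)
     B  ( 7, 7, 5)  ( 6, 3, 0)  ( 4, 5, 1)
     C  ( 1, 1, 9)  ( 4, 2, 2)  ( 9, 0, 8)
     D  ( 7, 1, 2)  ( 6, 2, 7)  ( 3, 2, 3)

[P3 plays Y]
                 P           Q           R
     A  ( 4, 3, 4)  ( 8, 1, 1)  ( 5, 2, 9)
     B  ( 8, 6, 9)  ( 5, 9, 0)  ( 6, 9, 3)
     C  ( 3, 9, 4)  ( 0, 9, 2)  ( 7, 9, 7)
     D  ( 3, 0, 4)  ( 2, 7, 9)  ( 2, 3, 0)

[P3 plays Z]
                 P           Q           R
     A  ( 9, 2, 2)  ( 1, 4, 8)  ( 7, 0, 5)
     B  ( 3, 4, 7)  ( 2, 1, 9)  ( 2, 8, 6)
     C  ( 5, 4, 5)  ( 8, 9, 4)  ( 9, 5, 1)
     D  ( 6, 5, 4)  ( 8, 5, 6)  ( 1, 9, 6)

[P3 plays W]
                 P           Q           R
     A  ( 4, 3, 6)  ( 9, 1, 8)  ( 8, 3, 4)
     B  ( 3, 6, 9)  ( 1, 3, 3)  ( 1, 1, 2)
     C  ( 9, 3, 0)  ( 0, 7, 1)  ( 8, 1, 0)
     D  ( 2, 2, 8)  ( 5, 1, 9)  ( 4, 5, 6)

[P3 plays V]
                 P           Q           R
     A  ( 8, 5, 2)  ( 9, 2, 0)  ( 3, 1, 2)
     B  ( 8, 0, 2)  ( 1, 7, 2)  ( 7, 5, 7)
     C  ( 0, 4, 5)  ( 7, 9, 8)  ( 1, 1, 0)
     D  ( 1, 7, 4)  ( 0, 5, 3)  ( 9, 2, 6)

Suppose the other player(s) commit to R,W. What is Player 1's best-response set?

u_1(A vs R,W) = 8
u_1(B vs R,W) = 1
u_1(C vs R,W) = 8
u_1(D vs R,W) = 4
max payoff 8 at {A,C}

BR_1 = {A,C}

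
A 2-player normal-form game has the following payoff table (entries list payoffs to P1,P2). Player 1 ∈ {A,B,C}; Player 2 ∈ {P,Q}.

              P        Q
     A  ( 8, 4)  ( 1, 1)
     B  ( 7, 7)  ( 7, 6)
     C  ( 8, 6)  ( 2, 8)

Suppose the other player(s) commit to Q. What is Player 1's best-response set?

P1 best: {B}

u_1(A vs Q) = 1
u_1(B vs Q) = 7
u_1(C vs Q) = 2
max payoff 7 at {B}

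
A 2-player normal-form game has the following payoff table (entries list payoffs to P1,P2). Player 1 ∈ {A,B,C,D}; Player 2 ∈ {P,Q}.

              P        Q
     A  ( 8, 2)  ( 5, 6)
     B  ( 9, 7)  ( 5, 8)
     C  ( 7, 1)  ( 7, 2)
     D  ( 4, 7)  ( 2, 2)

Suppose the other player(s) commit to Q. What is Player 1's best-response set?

argmax u_1 = {C}

u_1(A vs Q) = 5
u_1(B vs Q) = 5
u_1(C vs Q) = 7
u_1(D vs Q) = 2
max payoff 7 at {C}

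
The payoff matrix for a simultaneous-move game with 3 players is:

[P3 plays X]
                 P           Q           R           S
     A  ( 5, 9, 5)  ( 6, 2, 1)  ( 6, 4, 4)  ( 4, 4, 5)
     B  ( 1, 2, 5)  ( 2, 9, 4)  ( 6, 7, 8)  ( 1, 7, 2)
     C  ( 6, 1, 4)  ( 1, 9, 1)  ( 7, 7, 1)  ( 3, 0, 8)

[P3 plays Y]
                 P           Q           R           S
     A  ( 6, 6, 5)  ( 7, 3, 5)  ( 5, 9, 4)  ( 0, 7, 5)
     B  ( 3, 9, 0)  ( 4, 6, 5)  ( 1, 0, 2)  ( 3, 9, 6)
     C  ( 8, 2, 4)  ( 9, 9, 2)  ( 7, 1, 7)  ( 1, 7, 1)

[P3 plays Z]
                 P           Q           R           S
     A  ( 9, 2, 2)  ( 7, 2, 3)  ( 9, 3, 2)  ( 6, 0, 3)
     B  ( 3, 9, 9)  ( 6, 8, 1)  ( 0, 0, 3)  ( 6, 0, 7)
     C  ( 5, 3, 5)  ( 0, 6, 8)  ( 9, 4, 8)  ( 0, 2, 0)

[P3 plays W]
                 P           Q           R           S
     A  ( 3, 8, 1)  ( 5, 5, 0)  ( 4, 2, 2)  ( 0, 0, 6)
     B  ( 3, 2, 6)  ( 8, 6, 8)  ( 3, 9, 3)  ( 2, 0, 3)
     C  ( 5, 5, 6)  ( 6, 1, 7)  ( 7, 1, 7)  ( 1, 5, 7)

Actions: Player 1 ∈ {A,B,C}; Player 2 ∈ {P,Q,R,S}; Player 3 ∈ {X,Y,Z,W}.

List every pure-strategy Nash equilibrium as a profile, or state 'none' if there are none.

NE set: (C,P,W)

(A,P,X): not NE [P1→C gives 6>5]
(A,P,Y): not NE [P1→C gives 8>6; P2→R gives 9>6]
(A,P,Z): not NE [P2→R gives 3>2; P3→Y gives 5>2]
(A,P,W): not NE [P1→C gives 5>3; P3→Y gives 5>1]
(A,Q,X): not NE [P2→P gives 9>2; P3→Y gives 5>1]
(A,Q,Y): not NE [P1→C gives 9>7; P2→R gives 9>3]
(A,Q,Z): not NE [P2→R gives 3>2; P3→Y gives 5>3]
(A,Q,W): not NE [P1→B gives 8>5; P2→P gives 8>5; P3→Y gives 5>0]
(A,R,X): not NE [P1→C gives 7>6; P2→P gives 9>4]
(A,R,Y): not NE [P1→C gives 7>5]
(A,R,Z): not NE [P3→Y gives 4>2]
(A,R,W): not NE [P1→C gives 7>4; P2→P gives 8>2; P3→Y gives 4>2]
(A,S,X): not NE [P2→P gives 9>4; P3→W gives 6>5]
(A,S,Y): not NE [P1→B gives 3>0; P2→R gives 9>7; P3→W gives 6>5]
(A,S,Z): not NE [P2→R gives 3>0; P3→W gives 6>3]
(A,S,W): not NE [P1→B gives 2>0; P2→P gives 8>0]
(B,P,X): not NE [P1→C gives 6>1; P2→Q gives 9>2; P3→Z gives 9>5]
(B,P,Y): not NE [P1→C gives 8>3; P3→Z gives 9>0]
(B,P,Z): not NE [P1→A gives 9>3]
(B,P,W): not NE [P1→C gives 5>3; P2→R gives 9>2; P3→Z gives 9>6]
(B,Q,X): not NE [P1→A gives 6>2; P3→W gives 8>4]
(B,Q,Y): not NE [P1→C gives 9>4; P2→S gives 9>6; P3→W gives 8>5]
(B,Q,Z): not NE [P1→A gives 7>6; P2→P gives 9>8; P3→W gives 8>1]
(B,Q,W): not NE [P2→R gives 9>6]
(B,R,X): not NE [P1→C gives 7>6; P2→Q gives 9>7]
(B,R,Y): not NE [P1→C gives 7>1; P2→S gives 9>0; P3→X gives 8>2]
(B,R,Z): not NE [P1→C gives 9>0; P2→P gives 9>0; P3→X gives 8>3]
(B,R,W): not NE [P1→C gives 7>3; P3→X gives 8>3]
(B,S,X): not NE [P1→A gives 4>1; P2→Q gives 9>7; P3→Z gives 7>2]
(B,S,Y): not NE [P3→Z gives 7>6]
(B,S,Z): not NE [P2→P gives 9>0]
(B,S,W): not NE [P2→R gives 9>0; P3→Z gives 7>3]
(C,P,X): not NE [P2→Q gives 9>1; P3→W gives 6>4]
(C,P,Y): not NE [P2→Q gives 9>2; P3→W gives 6>4]
(C,P,Z): not NE [P1→A gives 9>5; P2→Q gives 6>3; P3→W gives 6>5]
(C,P,W): NE
(C,Q,X): not NE [P1→A gives 6>1; P3→Z gives 8>1]
(C,Q,Y): not NE [P3→Z gives 8>2]
(C,Q,Z): not NE [P1→A gives 7>0]
(C,Q,W): not NE [P1→B gives 8>6; P2→S gives 5>1; P3→Z gives 8>7]
(C,R,X): not NE [P2→Q gives 9>7; P3→Z gives 8>1]
(C,R,Y): not NE [P2→Q gives 9>1; P3→Z gives 8>7]
(C,R,Z): not NE [P2→Q gives 6>4]
(C,R,W): not NE [P2→S gives 5>1; P3→Z gives 8>7]
(C,S,X): not NE [P1→A gives 4>3; P2→Q gives 9>0]
(C,S,Y): not NE [P1→B gives 3>1; P2→Q gives 9>7; P3→X gives 8>1]
(C,S,Z): not NE [P1→B gives 6>0; P2→Q gives 6>2; P3→X gives 8>0]
(C,S,W): not NE [P1→B gives 2>1; P3→X gives 8>7]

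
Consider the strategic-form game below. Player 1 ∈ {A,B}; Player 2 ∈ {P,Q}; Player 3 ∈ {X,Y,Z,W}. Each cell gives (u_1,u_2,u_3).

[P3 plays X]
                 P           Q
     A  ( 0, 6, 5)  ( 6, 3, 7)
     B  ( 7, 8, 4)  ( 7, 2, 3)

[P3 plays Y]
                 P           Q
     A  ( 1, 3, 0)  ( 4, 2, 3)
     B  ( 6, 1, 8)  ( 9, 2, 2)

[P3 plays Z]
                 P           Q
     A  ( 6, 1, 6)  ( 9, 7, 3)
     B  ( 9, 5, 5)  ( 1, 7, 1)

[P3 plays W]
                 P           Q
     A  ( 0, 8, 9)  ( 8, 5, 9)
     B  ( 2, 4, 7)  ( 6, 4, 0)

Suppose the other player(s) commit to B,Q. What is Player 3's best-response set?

u_3(X vs B,Q) = 3
u_3(Y vs B,Q) = 2
u_3(Z vs B,Q) = 1
u_3(W vs B,Q) = 0
max payoff 3 at {X}

BR_3 = {X}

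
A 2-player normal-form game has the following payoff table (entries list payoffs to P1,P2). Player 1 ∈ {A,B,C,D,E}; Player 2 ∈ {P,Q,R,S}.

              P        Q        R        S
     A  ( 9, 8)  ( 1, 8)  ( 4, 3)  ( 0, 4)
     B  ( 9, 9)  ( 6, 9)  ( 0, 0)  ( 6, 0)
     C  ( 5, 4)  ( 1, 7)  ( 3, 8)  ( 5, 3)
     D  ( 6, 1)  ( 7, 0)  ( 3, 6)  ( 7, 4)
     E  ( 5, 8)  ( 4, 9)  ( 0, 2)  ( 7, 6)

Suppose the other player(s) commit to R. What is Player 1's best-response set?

u_1(A vs R) = 4
u_1(B vs R) = 0
u_1(C vs R) = 3
u_1(D vs R) = 3
u_1(E vs R) = 0
max payoff 4 at {A}

BR_1 = {A}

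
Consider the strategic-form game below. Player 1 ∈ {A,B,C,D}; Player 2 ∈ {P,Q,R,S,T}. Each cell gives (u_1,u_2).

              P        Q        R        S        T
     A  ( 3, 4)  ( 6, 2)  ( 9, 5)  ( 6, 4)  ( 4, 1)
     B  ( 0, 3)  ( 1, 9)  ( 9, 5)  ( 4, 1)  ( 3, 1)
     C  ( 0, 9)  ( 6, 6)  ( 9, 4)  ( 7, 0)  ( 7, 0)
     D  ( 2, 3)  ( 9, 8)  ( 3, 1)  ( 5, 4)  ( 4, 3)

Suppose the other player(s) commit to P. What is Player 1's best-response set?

BR_1 = {A}

u_1(A vs P) = 3
u_1(B vs P) = 0
u_1(C vs P) = 0
u_1(D vs P) = 2
max payoff 3 at {A}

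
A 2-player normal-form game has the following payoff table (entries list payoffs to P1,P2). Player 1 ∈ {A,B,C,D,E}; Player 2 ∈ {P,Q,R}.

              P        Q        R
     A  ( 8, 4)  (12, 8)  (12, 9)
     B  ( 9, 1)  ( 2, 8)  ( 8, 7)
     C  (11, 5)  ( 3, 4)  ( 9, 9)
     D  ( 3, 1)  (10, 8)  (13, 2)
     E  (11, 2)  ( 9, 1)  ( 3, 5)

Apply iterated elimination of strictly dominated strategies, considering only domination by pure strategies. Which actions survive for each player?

Survivors P1:{A,D} P2:{Q,R}

P1 drop B (C beats it: P:11>9 Q:3>2 R:9>8)
P2 drop P (R beats it: A:9>4 C:9>5 D:2>1 E:5>2)
P1 drop C (A beats it: Q:12>3 R:12>9)
P1 drop E (A beats it: Q:12>9 R:12>3)
P1→{A,D} P2→{Q,R}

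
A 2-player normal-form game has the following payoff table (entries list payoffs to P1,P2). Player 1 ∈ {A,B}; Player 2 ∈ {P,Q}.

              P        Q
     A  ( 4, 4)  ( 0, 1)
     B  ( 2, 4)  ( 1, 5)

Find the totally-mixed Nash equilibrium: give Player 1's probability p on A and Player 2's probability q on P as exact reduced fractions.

P1 indiff ⇒ q·4+(1-q)·0 = q·2+(1-q)·1 ⇒ q(2) = (1-q)(1) ⇒ q = 1/3
P2 indiff ⇒ p·4+(1-p)·4 = p·1+(1-p)·5 ⇒ p(3) = (1-p)(1) ⇒ p = 1/4

(p,q) = (1/4, 1/3)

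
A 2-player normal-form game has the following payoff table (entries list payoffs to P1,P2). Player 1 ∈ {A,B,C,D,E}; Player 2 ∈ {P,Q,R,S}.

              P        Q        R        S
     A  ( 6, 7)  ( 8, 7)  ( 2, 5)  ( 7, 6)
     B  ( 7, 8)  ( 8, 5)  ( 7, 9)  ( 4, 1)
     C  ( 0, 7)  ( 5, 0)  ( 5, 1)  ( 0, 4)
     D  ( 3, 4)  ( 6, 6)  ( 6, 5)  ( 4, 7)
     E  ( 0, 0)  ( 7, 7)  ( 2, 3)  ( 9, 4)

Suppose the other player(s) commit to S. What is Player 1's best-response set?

argmax u_1 = {E}

u_1(A vs S) = 7
u_1(B vs S) = 4
u_1(C vs S) = 0
u_1(D vs S) = 4
u_1(E vs S) = 9
max payoff 9 at {E}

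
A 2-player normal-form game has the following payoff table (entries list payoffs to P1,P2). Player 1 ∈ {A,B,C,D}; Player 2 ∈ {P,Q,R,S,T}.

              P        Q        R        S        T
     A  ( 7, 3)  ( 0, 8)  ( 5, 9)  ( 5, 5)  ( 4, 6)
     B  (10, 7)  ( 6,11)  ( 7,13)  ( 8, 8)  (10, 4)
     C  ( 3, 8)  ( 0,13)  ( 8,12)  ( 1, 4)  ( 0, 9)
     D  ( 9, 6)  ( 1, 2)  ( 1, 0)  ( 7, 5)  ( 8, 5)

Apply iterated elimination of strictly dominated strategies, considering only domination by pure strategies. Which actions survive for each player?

Survivors P1:{B,C} P2:{Q,R}

P1 drop A (B beats it: P:10>7 Q:6>0 R:7>5 S:8>5 T:10>4)
P1 drop D (B beats it: P:10>9 Q:6>1 R:7>1 S:8>7 T:10>8)
P2 drop P (Q beats it: B:11>7 C:13>8)
P2 drop S (Q beats it: B:11>8 C:13>4)
P2 drop T (Q beats it: B:11>4 C:13>9)
P1→{B,C} P2→{Q,R}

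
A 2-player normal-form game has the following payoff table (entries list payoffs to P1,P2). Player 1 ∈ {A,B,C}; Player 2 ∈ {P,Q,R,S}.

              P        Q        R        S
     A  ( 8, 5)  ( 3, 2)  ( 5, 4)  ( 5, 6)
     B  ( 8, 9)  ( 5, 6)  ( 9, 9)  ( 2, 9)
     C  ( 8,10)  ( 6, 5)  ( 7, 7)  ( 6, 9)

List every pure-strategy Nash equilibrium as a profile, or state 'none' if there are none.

(A,P): not NE [P2→S gives 6>5]
(A,Q): not NE [P1→C gives 6>3; P2→S gives 6>2]
(A,R): not NE [P1→B gives 9>5; P2→S gives 6>4]
(A,S): not NE [P1→C gives 6>5]
(B,P): NE
(B,Q): not NE [P1→C gives 6>5; P2→S gives 9>6]
(B,R): NE
(B,S): not NE [P1→C gives 6>2]
(C,P): NE
(C,Q): not NE [P2→P gives 10>5]
(C,R): not NE [P1→B gives 9>7; P2→P gives 10>7]
(C,S): not NE [P2→P gives 10>9]

Nash profiles: (B,P), (B,R), (C,P)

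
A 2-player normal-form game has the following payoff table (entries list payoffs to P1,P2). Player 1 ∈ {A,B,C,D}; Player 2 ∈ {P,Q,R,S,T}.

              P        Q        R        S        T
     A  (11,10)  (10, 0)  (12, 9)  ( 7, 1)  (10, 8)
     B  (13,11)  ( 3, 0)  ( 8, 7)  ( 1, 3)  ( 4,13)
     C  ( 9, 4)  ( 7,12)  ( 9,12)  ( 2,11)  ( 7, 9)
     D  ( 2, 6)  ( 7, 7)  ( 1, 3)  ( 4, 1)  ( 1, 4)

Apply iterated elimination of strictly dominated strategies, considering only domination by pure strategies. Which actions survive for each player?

P1 drop C (A beats it: P:11>9 Q:10>7 R:12>9 S:7>2 T:10>7)
P1 drop D (A beats it: P:11>2 Q:10>7 R:12>1 S:7>4 T:10>1)
P2 drop Q (P beats it: A:10>0 B:11>0)
P2 drop R (P beats it: A:10>9 B:11>7)
P2 drop S (P beats it: A:10>1 B:11>3)
P1→{A,B} P2→{P,T}

Remaining: P1:{A,B} P2:{P,T}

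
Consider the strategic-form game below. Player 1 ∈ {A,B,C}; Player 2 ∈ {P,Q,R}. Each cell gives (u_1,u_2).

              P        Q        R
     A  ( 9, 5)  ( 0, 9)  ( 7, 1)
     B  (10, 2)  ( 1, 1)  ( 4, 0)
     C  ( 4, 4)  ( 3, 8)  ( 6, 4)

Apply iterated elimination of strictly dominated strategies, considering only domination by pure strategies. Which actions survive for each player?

P2 drop R (Q beats it: A:9>1 B:1>0 C:8>4)
P1 drop A (B beats it: P:10>9 Q:1>0)
P1→{B,C} P2→{P,Q}

IESDS → P1:{B,C} P2:{P,Q}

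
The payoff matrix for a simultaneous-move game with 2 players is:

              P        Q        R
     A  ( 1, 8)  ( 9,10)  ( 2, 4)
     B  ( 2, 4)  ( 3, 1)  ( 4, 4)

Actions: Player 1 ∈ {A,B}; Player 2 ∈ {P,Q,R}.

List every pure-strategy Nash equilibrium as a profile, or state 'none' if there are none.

(A,P): not NE [P1→B gives 2>1; P2→Q gives 10>8]
(A,Q): NE
(A,R): not NE [P1→B gives 4>2; P2→Q gives 10>4]
(B,P): NE
(B,Q): not NE [P1→A gives 9>3; P2→R gives 4>1]
(B,R): NE

Nash profiles: (A,Q), (B,P), (B,R)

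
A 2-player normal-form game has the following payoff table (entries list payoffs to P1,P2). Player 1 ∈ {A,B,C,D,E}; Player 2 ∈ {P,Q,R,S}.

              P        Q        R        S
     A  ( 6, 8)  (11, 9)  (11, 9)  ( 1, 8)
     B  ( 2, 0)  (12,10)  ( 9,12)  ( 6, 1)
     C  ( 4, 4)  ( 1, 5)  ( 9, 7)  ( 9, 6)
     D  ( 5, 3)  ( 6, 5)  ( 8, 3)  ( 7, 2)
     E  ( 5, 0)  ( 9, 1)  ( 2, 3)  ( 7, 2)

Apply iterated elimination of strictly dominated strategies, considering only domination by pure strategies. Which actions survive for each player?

Remaining: P1:{A,B} P2:{Q,R}

P2 drop P (Q beats it: A:9>8 B:10>0 C:5>4 D:5>3 E:1>0)
P2 drop S (R beats it: A:9>8 B:12>1 C:7>6 D:3>2 E:3>2)
P1 drop C (A beats it: Q:11>1 R:11>9)
P1 drop D (A beats it: Q:11>6 R:11>8)
P1 drop E (A beats it: Q:11>9 R:11>2)
P1→{A,B} P2→{Q,R}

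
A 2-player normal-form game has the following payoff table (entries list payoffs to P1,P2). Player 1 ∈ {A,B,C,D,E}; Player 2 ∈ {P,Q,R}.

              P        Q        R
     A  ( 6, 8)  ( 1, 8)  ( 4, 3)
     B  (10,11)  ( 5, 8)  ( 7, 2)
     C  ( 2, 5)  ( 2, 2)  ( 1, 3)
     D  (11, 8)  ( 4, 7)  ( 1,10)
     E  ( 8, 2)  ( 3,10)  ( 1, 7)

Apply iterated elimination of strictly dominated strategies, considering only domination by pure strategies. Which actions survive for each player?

IESDS → P1:{B,D} P2:{P,R}

P1 drop A (B beats it: P:10>6 Q:5>1 R:7>4)
P1 drop C (B beats it: P:10>2 Q:5>2 R:7>1)
P1 drop E (B beats it: P:10>8 Q:5>3 R:7>1)
P2 drop Q (P beats it: B:11>8 D:8>7)
P1→{B,D} P2→{P,R}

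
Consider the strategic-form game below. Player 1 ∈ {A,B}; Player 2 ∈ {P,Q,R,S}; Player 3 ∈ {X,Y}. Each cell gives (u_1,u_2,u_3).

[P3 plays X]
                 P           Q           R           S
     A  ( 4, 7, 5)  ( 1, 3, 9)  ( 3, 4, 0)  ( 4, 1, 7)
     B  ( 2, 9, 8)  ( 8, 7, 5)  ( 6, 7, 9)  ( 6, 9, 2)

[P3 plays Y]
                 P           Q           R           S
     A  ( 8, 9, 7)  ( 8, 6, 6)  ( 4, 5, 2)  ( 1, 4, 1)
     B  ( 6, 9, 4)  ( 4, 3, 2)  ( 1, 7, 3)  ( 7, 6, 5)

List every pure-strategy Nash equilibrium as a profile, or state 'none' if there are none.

NE set: (A,P,Y)

(A,P,X): not NE [P3→Y gives 7>5]
(A,P,Y): NE
(A,Q,X): not NE [P1→B gives 8>1; P2→P gives 7>3]
(A,Q,Y): not NE [P2→P gives 9>6; P3→X gives 9>6]
(A,R,X): not NE [P1→B gives 6>3; P2→P gives 7>4; P3→Y gives 2>0]
(A,R,Y): not NE [P2→P gives 9>5]
(A,S,X): not NE [P1→B gives 6>4; P2→P gives 7>1]
(A,S,Y): not NE [P1→B gives 7>1; P2→P gives 9>4; P3→X gives 7>1]
(B,P,X): not NE [P1→A gives 4>2]
(B,P,Y): not NE [P1→A gives 8>6; P3→X gives 8>4]
(B,Q,X): not NE [P2→S gives 9>7]
(B,Q,Y): not NE [P1→A gives 8>4; P2→P gives 9>3; P3→X gives 5>2]
(B,R,X): not NE [P2→S gives 9>7]
(B,R,Y): not NE [P1→A gives 4>1; P2→P gives 9>7; P3→X gives 9>3]
(B,S,X): not NE [P3→Y gives 5>2]
(B,S,Y): not NE [P2→P gives 9>6]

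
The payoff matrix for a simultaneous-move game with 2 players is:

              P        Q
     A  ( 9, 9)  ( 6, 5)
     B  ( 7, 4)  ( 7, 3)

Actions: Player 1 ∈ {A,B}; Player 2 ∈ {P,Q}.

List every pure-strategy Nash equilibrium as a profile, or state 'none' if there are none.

(A,P): NE
(A,Q): not NE [P1→B gives 7>6; P2→P gives 9>5]
(B,P): not NE [P1→A gives 9>7]
(B,Q): not NE [P2→P gives 4>3]

Nash profiles: (A,P)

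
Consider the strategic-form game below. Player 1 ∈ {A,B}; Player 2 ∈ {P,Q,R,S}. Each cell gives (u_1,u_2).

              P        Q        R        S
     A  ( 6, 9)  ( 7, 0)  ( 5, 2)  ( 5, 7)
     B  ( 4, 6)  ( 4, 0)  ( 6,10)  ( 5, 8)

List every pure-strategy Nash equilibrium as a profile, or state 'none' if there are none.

(A,P): NE
(A,Q): not NE [P2→P gives 9>0]
(A,R): not NE [P1→B gives 6>5; P2→P gives 9>2]
(A,S): not NE [P2→P gives 9>7]
(B,P): not NE [P1→A gives 6>4; P2→R gives 10>6]
(B,Q): not NE [P1→A gives 7>4; P2→R gives 10>0]
(B,R): NE
(B,S): not NE [P2→R gives 10>8]

NE set: (A,P), (B,R)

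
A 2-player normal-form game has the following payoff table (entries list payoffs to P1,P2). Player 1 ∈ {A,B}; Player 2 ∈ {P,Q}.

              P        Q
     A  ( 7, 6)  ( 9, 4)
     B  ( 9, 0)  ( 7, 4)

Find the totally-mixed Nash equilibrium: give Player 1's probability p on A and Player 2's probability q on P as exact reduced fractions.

P1 indiff ⇒ q·7+(1-q)·9 = q·9+(1-q)·7 ⇒ q(-2) = (1-q)(-2) ⇒ q = 1/2
P2 indiff ⇒ p·6+(1-p)·0 = p·4+(1-p)·4 ⇒ p(2) = (1-p)(4) ⇒ p = 2/3

P1 mixes 2/3 on A; P2 mixes 1/2 on P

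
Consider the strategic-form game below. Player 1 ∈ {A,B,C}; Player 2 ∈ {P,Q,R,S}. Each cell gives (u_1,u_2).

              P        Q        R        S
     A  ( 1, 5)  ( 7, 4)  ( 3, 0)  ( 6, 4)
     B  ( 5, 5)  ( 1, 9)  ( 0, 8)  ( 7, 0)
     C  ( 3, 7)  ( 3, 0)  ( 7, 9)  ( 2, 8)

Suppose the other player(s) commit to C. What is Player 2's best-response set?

u_2(P vs C) = 7
u_2(Q vs C) = 0
u_2(R vs C) = 9
u_2(S vs C) = 8
max payoff 9 at {R}

P2 best: {R}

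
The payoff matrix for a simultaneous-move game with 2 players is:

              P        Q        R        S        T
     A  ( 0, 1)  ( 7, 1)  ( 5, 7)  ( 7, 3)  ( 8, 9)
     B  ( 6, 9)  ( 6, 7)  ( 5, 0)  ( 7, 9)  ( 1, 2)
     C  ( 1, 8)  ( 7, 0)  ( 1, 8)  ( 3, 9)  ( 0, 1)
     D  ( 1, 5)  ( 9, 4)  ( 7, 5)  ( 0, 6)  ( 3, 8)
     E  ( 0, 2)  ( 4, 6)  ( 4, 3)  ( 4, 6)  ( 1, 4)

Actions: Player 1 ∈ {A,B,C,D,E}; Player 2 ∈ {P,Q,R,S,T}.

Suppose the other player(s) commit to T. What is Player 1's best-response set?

u_1(A vs T) = 8
u_1(B vs T) = 1
u_1(C vs T) = 0
u_1(D vs T) = 3
u_1(E vs T) = 1
max payoff 8 at {A}

argmax u_1 = {A}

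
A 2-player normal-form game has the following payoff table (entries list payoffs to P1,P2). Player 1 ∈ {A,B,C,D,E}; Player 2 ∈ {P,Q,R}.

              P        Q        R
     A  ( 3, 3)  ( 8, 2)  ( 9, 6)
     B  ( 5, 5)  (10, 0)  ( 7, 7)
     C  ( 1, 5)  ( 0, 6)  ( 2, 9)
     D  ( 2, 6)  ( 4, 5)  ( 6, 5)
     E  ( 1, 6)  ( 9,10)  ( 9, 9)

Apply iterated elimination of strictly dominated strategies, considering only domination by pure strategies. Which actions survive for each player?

Remaining: P1:{A,B,E} P2:{Q,R}

P1 drop C (A beats it: P:3>1 Q:8>0 R:9>2)
P1 drop D (A beats it: P:3>2 Q:8>4 R:9>6)
P2 drop P (R beats it: A:6>3 B:7>5 E:9>6)
P1→{A,B,E} P2→{Q,R}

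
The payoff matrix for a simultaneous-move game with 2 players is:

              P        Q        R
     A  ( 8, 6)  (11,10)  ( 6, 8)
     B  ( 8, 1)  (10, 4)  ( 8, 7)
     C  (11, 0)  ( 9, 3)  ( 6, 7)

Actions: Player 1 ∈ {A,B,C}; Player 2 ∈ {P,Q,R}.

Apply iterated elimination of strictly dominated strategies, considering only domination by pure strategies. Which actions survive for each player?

P2 drop P (Q beats it: A:10>6 B:4>1 C:3>0)
P1 drop C (B beats it: Q:10>9 R:8>6)
P1→{A,B} P2→{Q,R}

Survivors P1:{A,B} P2:{Q,R}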